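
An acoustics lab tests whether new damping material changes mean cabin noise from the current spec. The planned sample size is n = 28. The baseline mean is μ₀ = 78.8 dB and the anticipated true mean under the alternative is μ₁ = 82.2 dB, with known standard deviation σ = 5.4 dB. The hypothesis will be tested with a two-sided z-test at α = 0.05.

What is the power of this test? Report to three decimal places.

Power ≈ 0.915

Standardized effect: d = |μ₁ − μ₀| / σ = |82.2 − 78.8| / 5.4 = 0.6296
Noncentrality parameter: δ = d·√n = 0.6296 × √28 = 3.3317
Two-sided α = 0.05 → critical value z_{0.025} = 1.960.
Power = Φ(δ − 1.960) + Φ(−δ − 1.960) = Φ(1.372) + Φ(-5.292) = 0.9149 + 0.0000 = 0.9149.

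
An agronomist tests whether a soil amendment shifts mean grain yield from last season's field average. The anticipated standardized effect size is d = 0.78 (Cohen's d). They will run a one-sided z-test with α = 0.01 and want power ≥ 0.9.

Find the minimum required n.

Set Φ(δ − 2.326) = 0.9; then δ − 2.326 = Φ⁻¹(0.9) = 1.282, giving δ = 3.608.
δ = d·√n ⇒ n = (δ/d)² = (3.608 / 0.78)² = 21.40.
Rounding up, n = 22.

n = 22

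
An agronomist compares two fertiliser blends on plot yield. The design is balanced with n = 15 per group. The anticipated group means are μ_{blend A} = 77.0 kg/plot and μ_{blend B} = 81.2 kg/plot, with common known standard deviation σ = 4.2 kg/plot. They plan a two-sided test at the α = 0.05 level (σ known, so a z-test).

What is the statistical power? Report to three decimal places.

Standardized effect: d = |μ_{blend A} − μ_{blend B}| / σ = |77.0 − 81.2| / 4.2 = 1.0000
Noncentrality parameter: δ = d·√(n/2) = 1.0000 × √(15/2) = 2.7386
Two-sided α = 0.05 → critical value z_{0.025} = 1.960.
Power = Φ(δ − 1.960) + Φ(−δ − 1.960) = Φ(0.779) + Φ(-4.699) = 0.7819 + 0.0000 = 0.7819.

Power ≈ 0.782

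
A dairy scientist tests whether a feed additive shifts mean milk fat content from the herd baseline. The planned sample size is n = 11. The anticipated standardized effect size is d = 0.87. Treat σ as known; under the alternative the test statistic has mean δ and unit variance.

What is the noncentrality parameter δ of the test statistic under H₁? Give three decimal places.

The noncentrality parameter scales effect size by the design's sample-size factor: δ = d·√n = 0.87 × √11 = 2.8855

δ ≈ 2.885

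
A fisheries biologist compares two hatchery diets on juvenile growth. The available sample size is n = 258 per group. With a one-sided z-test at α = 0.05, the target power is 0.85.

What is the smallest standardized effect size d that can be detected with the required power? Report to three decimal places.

d ≈ 0.236

Need Φ(δ − 1.645) = 0.85, so δ = 1.645 + 1.036 = 2.681.
δ = d·√(n/2) ⇒ d = δ/√(n/2) = 2.681/√(258/2) = 0.2361.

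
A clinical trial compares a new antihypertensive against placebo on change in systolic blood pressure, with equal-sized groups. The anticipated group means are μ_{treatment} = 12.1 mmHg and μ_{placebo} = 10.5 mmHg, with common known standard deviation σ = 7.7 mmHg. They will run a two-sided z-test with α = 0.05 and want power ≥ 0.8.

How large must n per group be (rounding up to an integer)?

n = 364 per group

Standardized effect: d = |μ_{treatment} − μ_{placebo}| / σ = |12.1 − 10.5| / 7.7 = 0.2078
For power 0.8 need Φ(δ − z_{0.025}) = 0.8, so δ = z_{0.025} + z_{0.20} = 1.960 + 0.842 = 2.802.
(For δ > 0 the lower-tail rejection region contributes negligibly to power, so the one-term inversion is standard.)
δ = d·√(n/2) ⇒ n = 2(δ/d)² = 2 × (2.802 / 0.2078)² = 363.56.
Rounding up, n = 364 per group.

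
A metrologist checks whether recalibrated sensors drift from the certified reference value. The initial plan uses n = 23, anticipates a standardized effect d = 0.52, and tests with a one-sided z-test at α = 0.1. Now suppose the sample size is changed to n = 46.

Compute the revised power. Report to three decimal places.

With n = 46: δ = d·√n = 0.52 × √46 = 3.5268. Critical value z_{0.1} = 1.282.
Revised power = Φ(δ − 1.282) = Φ(2.245) = 0.9876.

Power ≈ 0.988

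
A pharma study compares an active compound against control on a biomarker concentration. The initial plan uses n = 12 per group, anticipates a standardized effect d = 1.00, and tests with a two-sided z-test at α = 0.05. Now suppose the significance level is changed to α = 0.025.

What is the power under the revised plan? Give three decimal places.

Power ≈ 0.582

δ = d·√(n/2) = 1.00 × √(12/2) = 2.4495 (unchanged). New critical value: z_{0.0125} = 2.241.
Revised power = Φ(δ − 2.241) + Φ(−δ − 2.241) = Φ(0.208) + Φ(-4.691) = 0.5824 + 0.0000 = 0.5824.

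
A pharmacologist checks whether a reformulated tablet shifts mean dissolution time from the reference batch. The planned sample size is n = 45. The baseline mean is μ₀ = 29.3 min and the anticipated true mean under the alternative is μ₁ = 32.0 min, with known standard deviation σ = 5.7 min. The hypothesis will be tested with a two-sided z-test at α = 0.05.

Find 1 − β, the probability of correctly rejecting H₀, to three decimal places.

Power ≈ 0.888

Standardized effect: d = |μ₁ − μ₀| / σ = |32.0 − 29.3| / 5.7 = 0.4737
Noncentrality parameter: δ = d·√n = 0.4737 × √45 = 3.1776
Two-sided α = 0.05 → critical value z_{0.025} = 1.960.
Power = Φ(δ − 1.960) + Φ(−δ − 1.960) = Φ(1.218) + Φ(-5.138) = 0.8883 + 0.0000 = 0.8883.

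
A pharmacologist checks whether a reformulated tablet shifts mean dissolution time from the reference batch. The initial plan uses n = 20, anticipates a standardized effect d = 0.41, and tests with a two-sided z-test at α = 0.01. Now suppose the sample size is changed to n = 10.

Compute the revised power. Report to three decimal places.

Power ≈ 0.100

With n = 10: δ = d·√n = 0.41 × √10 = 1.2965. Critical value z_{0.005} = 2.576.
Revised power = Φ(δ − 2.576) + Φ(−δ − 2.576) = Φ(-1.279) + Φ(-3.872) = 0.1004 + 0.0001 = 0.1005.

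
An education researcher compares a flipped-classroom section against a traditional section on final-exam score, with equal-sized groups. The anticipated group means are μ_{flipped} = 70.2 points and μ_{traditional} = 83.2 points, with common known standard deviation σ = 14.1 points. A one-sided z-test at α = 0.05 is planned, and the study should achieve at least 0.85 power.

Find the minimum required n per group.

n = 17 per group

Standardized effect: d = |μ_{flipped} − μ_{traditional}| / σ = |70.2 − 83.2| / 14.1 = 0.9220
Set Φ(δ − 1.645) = 0.85; then δ − 1.645 = Φ⁻¹(0.85) = 1.036, giving δ = 2.681.
δ = d·√(n/2) ⇒ n = 2(δ/d)² = 2 × (2.681 / 0.9220)² = 16.91.
Rounding up, n = 17 per group.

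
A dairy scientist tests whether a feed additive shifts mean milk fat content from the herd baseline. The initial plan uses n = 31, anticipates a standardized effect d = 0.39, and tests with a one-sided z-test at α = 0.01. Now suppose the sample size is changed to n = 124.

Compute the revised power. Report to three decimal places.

With n = 124: δ = d·√n = 0.39 × √124 = 4.3429. Critical value z_{0.01} = 2.326.
Revised power = P(Z > 2.326 − δ) = Φ(2.017) = 0.9781.

Power ≈ 0.978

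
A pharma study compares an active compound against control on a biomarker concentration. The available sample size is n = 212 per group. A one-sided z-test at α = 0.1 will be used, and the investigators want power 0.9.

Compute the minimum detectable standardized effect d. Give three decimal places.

d ≈ 0.249

Required noncentrality: δ = z_{0.1} + z_{0.10} = 1.282 + 1.282 = 2.563.
δ = d·√(n/2) ⇒ d = δ/√(n/2) = 2.563/√(212/2) = 0.2490.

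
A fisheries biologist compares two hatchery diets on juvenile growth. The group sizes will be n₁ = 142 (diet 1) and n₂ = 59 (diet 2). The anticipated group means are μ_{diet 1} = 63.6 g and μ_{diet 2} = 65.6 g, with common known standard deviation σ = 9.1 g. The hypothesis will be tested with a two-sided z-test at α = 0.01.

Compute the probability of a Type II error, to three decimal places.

β ≈ 0.876

Standardized effect: d = |μ_{diet 1} − μ_{diet 2}| / σ = |63.6 − 65.6| / 9.1 = 0.2198
Noncentrality parameter: δ = d / √(1/n₁ + 1/n₂) = 0.2198 / √(1/142 + 1/59) = 1.4189
Critical value for a two-sided test at α = 0.01: z_{α/2} = 2.576.
Power = Φ(δ − 2.576) + Φ(−δ − 2.576) = Φ(-1.157) + Φ(-3.995) = 0.1237 + 0.0000 = 0.1237.
Type II error: β = 1 − power = 1 − 0.1237 = 0.8763.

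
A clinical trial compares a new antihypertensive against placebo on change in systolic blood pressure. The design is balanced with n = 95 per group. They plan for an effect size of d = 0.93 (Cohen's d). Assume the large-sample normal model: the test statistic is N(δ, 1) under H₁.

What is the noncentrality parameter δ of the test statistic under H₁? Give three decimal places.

δ = d·√(n/2) = 0.93 × √(95/2) = 6.4096

δ ≈ 6.410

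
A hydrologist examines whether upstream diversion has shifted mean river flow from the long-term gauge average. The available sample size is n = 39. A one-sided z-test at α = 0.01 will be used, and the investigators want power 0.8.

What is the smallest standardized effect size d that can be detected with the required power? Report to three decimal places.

d ≈ 0.507

Need Φ(δ − 2.326) = 0.8, so δ = 2.326 + 0.842 = 3.168.
δ = d·√n ⇒ d = δ/√n = 3.168/√39 = 0.5073.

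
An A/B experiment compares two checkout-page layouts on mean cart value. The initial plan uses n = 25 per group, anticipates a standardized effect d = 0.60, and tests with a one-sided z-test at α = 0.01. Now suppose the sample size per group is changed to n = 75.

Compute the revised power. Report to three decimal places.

Power ≈ 0.911

With n = 75 per group: δ = d·√(n/2) = 0.60 × √(75/2) = 3.6742. Critical value z_{0.01} = 2.326.
Revised power = Φ(δ − 2.326) = Φ(1.348) = 0.9112.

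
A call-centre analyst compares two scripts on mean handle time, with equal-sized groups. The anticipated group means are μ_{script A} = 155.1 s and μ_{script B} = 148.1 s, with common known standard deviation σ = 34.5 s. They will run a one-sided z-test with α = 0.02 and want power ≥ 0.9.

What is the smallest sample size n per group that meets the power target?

Standardized effect: d = |μ_{script A} − μ_{script B}| / σ = |155.1 − 148.1| / 34.5 = 0.2029
Set Φ(δ − 2.054) = 0.9; then δ − 2.054 = Φ⁻¹(0.9) = 1.282, giving δ = 3.335.
δ = d·√(n/2) ⇒ n = 2(δ/d)² = 2 × (3.335 / 0.2029)² = 540.43.
Round up to the next whole unit.

n = 541 per group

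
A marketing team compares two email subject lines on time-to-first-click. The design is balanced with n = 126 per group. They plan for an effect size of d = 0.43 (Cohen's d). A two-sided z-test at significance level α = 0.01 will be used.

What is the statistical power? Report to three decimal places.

Noncentrality parameter: δ = d·√(n/2) = 0.43 × √(126/2) = 3.4130
Critical value for a two-sided test at α = 0.01: z_{α/2} = 2.576.
Power = Φ(δ − 2.576) + Φ(−δ − 2.576) = Φ(0.837) + Φ(-5.989) = 0.7988 + 0.0000 = 0.7988.

Power ≈ 0.799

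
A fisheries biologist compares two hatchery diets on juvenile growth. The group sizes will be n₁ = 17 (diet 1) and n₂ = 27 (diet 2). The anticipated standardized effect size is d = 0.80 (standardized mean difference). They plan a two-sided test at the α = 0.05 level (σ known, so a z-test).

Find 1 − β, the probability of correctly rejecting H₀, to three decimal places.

Power ≈ 0.734

Noncentrality parameter: δ = d / √(1/n₁ + 1/n₂) = 0.80 / √(1/17 + 1/27) = 2.5839
Critical value for a two-sided test at α = 0.05: z_{α/2} = 1.960.
Power = Φ(δ − 1.960) + Φ(−δ − 1.960) = Φ(0.624) + Φ(-4.544) = 0.7337 + 0.0000 = 0.7337.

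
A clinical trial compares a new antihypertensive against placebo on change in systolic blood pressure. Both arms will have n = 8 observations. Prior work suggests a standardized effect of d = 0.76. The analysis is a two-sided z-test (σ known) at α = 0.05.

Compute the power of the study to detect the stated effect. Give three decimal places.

Noncentrality parameter: δ = d·√(n/2) = 0.76 × √(8/2) = 1.5200
Two-sided α = 0.05 → critical value z_{0.025} = 1.960.
Power = Φ(δ − 1.960) + Φ(−δ − 1.960) = Φ(-0.440) + Φ(-3.480) = 0.3300 + 0.0003 = 0.3302.

Power ≈ 0.330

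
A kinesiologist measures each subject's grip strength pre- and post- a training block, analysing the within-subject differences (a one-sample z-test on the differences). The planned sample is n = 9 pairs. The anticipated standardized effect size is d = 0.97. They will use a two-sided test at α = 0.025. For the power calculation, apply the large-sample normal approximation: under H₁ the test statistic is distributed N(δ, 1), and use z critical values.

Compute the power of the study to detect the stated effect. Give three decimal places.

Power ≈ 0.748

Noncentrality parameter: δ = d·√n = 0.97 × √9 = 2.9100
Two-sided α = 0.025 → critical value z_{0.0125} = 2.241.
Power = Φ(δ − 2.241) + Φ(−δ − 2.241) = Φ(0.669) + Φ(-5.151) = 0.7481 + 0.0000 = 0.7481.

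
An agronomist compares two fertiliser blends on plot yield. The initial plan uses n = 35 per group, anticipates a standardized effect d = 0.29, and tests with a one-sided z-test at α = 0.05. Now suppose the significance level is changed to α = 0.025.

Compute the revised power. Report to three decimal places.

δ = d·√(n/2) = 0.29 × √(35/2) = 1.2132 (unchanged). New critical value: z_{0.025} = 1.960.
Revised power = P(Z > 1.960 − δ) = Φ(-0.747) = 0.2276.

Power ≈ 0.228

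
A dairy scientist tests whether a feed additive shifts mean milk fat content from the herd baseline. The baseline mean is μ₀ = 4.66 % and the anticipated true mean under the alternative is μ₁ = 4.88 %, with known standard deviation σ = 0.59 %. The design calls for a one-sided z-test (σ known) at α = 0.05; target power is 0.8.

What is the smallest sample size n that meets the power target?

Standardized effect: d = |μ₁ − μ₀| / σ = |4.88 − 4.66| / 0.59 = 0.3729
For power 0.8 need Φ(δ − z_{0.05}) = 0.8, so δ = z_{0.05} + z_{0.20} = 1.645 + 0.842 = 2.486.
δ = d·√n ⇒ n = (δ/d)² = (2.486 / 0.3729)² = 44.47.
Rounding up, n = 45.

n = 45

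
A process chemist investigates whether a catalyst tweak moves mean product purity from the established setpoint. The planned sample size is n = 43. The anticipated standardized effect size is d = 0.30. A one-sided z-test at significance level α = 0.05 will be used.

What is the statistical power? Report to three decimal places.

Noncentrality parameter: δ = d·√n = 0.30 × √43 = 1.9672
Critical value for a one-sided test at α = 0.05: z_α = 1.645.
Power = P(Z > 1.645 − δ) = Φ(0.322) = 0.6264.

Power ≈ 0.626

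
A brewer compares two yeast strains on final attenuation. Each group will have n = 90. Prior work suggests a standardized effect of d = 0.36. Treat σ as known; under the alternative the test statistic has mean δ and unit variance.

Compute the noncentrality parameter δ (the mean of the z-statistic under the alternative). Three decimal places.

δ ≈ 2.415

The noncentrality parameter scales effect size by the design's sample-size factor: δ = d·√(n/2) = 0.36 × √(90/2) = 2.4150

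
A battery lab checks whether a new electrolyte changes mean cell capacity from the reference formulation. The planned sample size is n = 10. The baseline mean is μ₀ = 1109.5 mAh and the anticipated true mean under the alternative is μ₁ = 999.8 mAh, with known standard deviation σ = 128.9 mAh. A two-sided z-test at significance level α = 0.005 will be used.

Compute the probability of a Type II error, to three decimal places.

Standardized effect: d = |μ₁ − μ₀| / σ = |999.8 − 1109.5| / 128.9 = 0.8510
Noncentrality parameter: δ = d·√n = 0.8510 × √10 = 2.6912
Two-sided α = 0.005 → critical value z_{0.0025} = 2.807.
Power = Φ(δ − 2.807) + Φ(−δ − 2.807) = Φ(-0.116) + Φ(-5.498) = 0.4539 + 0.0000 = 0.4539.
Type II error: β = 1 − power = 1 − 0.4539 = 0.5461.

β ≈ 0.546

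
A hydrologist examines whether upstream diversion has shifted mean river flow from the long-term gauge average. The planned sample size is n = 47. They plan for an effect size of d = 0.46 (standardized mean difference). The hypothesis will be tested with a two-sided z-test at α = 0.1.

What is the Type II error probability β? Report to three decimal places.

β ≈ 0.066

Noncentrality parameter: δ = d·√n = 0.46 × √47 = 3.1536
Two-sided α = 0.1 → critical value z_{0.05} = 1.645.
Power = Φ(δ − 1.645) + Φ(−δ − 1.645) = Φ(1.509) + Φ(-4.798) = 0.9343 + 0.0000 = 0.9343.
Type II error: β = 1 − power = 1 − 0.9343 = 0.0657.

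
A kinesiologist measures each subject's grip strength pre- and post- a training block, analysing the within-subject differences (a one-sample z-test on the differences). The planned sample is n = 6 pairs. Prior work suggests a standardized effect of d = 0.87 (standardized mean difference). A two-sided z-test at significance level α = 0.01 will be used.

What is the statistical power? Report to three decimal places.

Noncentrality parameter: δ = d·√n = 0.87 × √6 = 2.1311
Two-sided α = 0.01 → critical value z_{0.005} = 2.576.
Power = Φ(δ − 2.576) + Φ(−δ − 2.576) = Φ(-0.445) + Φ(-4.707) = 0.3282 + 0.0000 = 0.3282.

Power ≈ 0.328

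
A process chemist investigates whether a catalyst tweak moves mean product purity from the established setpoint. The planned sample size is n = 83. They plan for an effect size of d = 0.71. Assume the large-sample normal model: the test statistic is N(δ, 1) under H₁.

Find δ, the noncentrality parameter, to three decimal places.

δ ≈ 6.468

δ = d·√n = 0.71 × √83 = 6.4684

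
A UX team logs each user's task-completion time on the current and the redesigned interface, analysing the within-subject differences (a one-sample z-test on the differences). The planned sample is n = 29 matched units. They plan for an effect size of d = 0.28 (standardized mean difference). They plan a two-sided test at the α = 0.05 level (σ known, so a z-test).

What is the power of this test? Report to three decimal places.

Power ≈ 0.326

Noncentrality parameter: δ = d·√n = 0.28 × √29 = 1.5078
Two-sided α = 0.05 → critical value z_{0.025} = 1.960.
Power = Φ(δ − 1.960) + Φ(−δ − 1.960) = Φ(-0.452) + Φ(-3.468) = 0.3256 + 0.0003 = 0.3259.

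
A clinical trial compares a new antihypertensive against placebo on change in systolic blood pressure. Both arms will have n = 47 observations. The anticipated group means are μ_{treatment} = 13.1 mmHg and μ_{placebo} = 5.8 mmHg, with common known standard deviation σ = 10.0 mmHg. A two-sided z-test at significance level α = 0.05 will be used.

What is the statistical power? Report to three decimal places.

Power ≈ 0.943

Standardized effect: d = |μ_{treatment} − μ_{placebo}| / σ = |13.1 − 5.8| / 10.0 = 0.7300
Noncentrality parameter: δ = d·√(n/2) = 0.7300 × √(47/2) = 3.5388
Critical value for a two-sided test at α = 0.05: z_{α/2} = 1.960.
Power = Φ(δ − 1.960) + Φ(−δ − 1.960) = Φ(1.579) + Φ(-5.499) = 0.9428 + 0.0000 = 0.9428.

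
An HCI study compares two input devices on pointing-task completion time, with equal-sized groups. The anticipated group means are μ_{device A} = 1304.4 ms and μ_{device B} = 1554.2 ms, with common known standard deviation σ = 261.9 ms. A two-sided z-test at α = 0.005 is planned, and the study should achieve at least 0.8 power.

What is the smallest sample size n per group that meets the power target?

Standardized effect: d = |μ_{device A} − μ_{device B}| / σ = |1304.4 − 1554.2| / 261.9 = 0.9538
For power 0.8 need Φ(δ − z_{0.0025}) = 0.8, so δ = z_{0.0025} + z_{0.20} = 2.807 + 0.842 = 3.649.
(The Φ(−δ − z_{α/2}) term is vanishingly small for δ > 0 and is dropped in the standard sample-size formula.)
δ = d·√(n/2) ⇒ n = 2(δ/d)² = 2 × (3.649 / 0.9538)² = 29.27.
Round up to the next whole unit.

n = 30 per group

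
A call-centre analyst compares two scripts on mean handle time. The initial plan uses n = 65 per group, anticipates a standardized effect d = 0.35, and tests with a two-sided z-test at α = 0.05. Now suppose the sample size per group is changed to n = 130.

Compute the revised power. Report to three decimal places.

Power ≈ 0.806

With n = 130 per group: δ = d·√(n/2) = 0.35 × √(130/2) = 2.8218. Critical value z_{0.025} = 1.960.
Revised power = Φ(δ − 1.960) + Φ(−δ − 1.960) = Φ(0.862) + Φ(-4.782) = 0.8056 + 0.0000 = 0.8056.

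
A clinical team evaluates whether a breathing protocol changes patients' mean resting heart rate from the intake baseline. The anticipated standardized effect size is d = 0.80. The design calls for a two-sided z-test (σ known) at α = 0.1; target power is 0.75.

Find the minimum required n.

n = 9

For power 0.75 need Φ(δ − z_{0.05}) = 0.75, so δ = z_{0.05} + z_{0.25} = 1.645 + 0.674 = 2.319.
(The Φ(−δ − z_{α/2}) term is vanishingly small for δ > 0 and is dropped in the standard sample-size formula.)
δ = d·√n ⇒ n = (δ/d)² = (2.319 / 0.80)² = 8.41.
Rounding up, n = 9.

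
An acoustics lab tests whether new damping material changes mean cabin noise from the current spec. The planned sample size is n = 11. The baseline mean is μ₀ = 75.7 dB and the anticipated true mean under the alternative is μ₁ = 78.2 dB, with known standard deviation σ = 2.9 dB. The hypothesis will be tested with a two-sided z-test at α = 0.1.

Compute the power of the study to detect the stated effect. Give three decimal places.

Power ≈ 0.888

Standardized effect: d = |μ₁ − μ₀| / σ = |78.2 − 75.7| / 2.9 = 0.8621
Noncentrality parameter: δ = d·√n = 0.8621 × √11 = 2.8592
Two-sided α = 0.1 → critical value z_{0.05} = 1.645.
Power = Φ(δ − 1.645) + Φ(−δ − 1.645) = Φ(1.214) + Φ(-4.504) = 0.8877 + 0.0000 = 0.8877.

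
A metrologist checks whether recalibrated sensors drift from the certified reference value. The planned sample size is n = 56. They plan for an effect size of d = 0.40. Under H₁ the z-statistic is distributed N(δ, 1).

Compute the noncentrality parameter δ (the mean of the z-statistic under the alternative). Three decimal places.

δ ≈ 2.993

δ = d·√n = 0.40 × √56 = 2.9933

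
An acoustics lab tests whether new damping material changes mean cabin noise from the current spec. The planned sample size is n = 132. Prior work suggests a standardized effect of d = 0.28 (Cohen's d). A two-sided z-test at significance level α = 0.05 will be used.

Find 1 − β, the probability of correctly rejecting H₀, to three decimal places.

Noncentrality parameter: δ = d·√n = 0.28 × √132 = 3.2170
Critical value for a two-sided test at α = 0.05: z_{α/2} = 1.960.
Power = Φ(δ − 1.960) + Φ(−δ − 1.960) = Φ(1.257) + Φ(-5.177) = 0.8956 + 0.0000 = 0.8956.

Power ≈ 0.896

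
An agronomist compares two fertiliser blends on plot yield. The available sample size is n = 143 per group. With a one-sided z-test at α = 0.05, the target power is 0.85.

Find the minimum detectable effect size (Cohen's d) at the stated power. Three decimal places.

Need Φ(δ − 1.645) = 0.85, so δ = 1.645 + 1.036 = 2.681.
δ = d·√(n/2) ⇒ d = δ/√(n/2) = 2.681/√(143/2) = 0.3171.

d ≈ 0.317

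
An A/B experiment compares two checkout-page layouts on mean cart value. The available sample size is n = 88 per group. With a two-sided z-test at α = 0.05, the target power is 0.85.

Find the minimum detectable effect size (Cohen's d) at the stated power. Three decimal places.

Need Φ(δ − 1.960) = 0.85, so δ = 1.960 + 1.036 = 2.996.
(The second rejection-region term Φ(−δ − z_{α/2}) is negligible and dropped.)
δ = d·√(n/2) ⇒ d = δ/√(n/2) = 2.996/√(88/2) = 0.4517.

d ≈ 0.452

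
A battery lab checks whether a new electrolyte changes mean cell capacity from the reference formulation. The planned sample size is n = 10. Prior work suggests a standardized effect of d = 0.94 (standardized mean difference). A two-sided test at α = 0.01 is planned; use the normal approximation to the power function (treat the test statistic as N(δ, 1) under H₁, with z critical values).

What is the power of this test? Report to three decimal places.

Power ≈ 0.654

Noncentrality parameter: δ = d·√n = 0.94 × √10 = 2.9725
Critical value for a two-sided test at α = 0.01: z_{α/2} = 2.576.
Power = Φ(δ − 2.576) + Φ(−δ − 2.576) = Φ(0.397) + Φ(-5.548) = 0.6542 + 0.0000 = 0.6542.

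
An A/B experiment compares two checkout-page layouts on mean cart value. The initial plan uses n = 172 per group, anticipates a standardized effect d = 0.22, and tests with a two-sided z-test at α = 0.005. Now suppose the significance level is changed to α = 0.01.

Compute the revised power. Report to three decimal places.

δ = d·√(n/2) = 0.22 × √(172/2) = 2.0402 (unchanged). New critical value: z_{0.005} = 2.576.
Revised power = Φ(δ − 2.576) + Φ(−δ − 2.576) = Φ(-0.536) + Φ(-4.616) = 0.2961 + 0.0000 = 0.2961.

Power ≈ 0.296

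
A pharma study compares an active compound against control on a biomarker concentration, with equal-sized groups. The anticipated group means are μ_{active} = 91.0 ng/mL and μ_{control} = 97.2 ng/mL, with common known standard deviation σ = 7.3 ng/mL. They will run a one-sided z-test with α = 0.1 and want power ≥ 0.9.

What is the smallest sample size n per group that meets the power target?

n = 19 per group

Standardized effect: d = |μ_{active} − μ_{control}| / σ = |91.0 − 97.2| / 7.3 = 0.8493
For power 0.9 need Φ(δ − z_{0.1}) = 0.9, so δ = z_{0.1} + z_{0.10} = 1.282 + 1.282 = 2.563.
δ = d·√(n/2) ⇒ n = 2(δ/d)² = 2 × (2.563 / 0.8493)² = 18.21.
Rounding up, n = 19 per group.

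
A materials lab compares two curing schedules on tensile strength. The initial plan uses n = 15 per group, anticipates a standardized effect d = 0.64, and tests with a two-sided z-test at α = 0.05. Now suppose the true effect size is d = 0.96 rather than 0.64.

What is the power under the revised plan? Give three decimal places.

Power ≈ 0.748

With d = 0.96: δ = d·√(n/2) = 0.96 × √(15/2) = 2.6291. Critical value z_{0.025} = 1.960.
Revised power = Φ(δ − 1.960) + Φ(−δ − 1.960) = Φ(0.669) + Φ(-4.589) = 0.7483 + 0.0000 = 0.7483.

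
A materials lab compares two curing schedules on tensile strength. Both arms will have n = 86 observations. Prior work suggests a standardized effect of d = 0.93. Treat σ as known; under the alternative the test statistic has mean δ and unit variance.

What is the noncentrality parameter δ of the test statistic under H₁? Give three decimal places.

δ = d·√(n/2) = 0.93 × √(86/2) = 6.0984

δ ≈ 6.098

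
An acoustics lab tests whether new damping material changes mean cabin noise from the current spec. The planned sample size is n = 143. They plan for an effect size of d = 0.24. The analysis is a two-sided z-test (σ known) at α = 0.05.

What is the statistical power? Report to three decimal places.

Power ≈ 0.819

Noncentrality parameter: δ = d·√n = 0.24 × √143 = 2.8700
Two-sided α = 0.05 → critical value z_{0.025} = 1.960.
Power = Φ(δ − 1.960) + Φ(−δ − 1.960) = Φ(0.910) + Φ(-4.830) = 0.8186 + 0.0000 = 0.8186.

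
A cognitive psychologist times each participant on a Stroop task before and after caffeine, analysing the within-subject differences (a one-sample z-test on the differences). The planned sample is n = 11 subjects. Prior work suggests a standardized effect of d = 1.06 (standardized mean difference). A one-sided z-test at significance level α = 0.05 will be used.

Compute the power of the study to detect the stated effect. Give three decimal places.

Power ≈ 0.969

Noncentrality parameter: δ = d·√n = 1.06 × √11 = 3.5156
One-sided α = 0.05 → critical value z_{0.05} = 1.645.
Power = P(Z > 1.645 − δ) = Φ(1.871) = 0.9693.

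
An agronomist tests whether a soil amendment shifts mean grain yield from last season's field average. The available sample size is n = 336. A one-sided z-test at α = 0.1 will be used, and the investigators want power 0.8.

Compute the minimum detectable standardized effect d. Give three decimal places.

d ≈ 0.116

Need Φ(δ − 1.282) = 0.8, so δ = 1.282 + 0.842 = 2.123.
δ = d·√n ⇒ d = δ/√n = 2.123/√336 = 0.1158.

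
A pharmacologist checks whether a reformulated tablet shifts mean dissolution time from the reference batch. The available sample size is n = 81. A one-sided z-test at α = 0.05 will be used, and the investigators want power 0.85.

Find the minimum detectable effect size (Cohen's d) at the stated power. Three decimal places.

Need Φ(δ − 1.645) = 0.85, so δ = 1.645 + 1.036 = 2.681.
δ = d·√n ⇒ d = δ/√n = 2.681/√81 = 0.2979.

d ≈ 0.298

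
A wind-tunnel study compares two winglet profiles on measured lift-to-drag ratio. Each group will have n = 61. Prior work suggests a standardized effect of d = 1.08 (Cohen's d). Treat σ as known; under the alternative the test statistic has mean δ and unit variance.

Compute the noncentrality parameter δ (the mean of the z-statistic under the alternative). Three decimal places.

δ ≈ 5.964

The noncentrality parameter scales effect size by the design's sample-size factor: δ = d·√(n/2) = 1.08 × √(61/2) = 5.9645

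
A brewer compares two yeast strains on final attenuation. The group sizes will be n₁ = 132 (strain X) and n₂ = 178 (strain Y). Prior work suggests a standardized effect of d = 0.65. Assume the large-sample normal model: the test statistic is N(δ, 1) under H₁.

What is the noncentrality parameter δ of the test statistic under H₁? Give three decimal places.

δ ≈ 5.659

δ = d / √(1/n₁ + 1/n₂) = 0.65 / √(1/132 + 1/178) = 5.6589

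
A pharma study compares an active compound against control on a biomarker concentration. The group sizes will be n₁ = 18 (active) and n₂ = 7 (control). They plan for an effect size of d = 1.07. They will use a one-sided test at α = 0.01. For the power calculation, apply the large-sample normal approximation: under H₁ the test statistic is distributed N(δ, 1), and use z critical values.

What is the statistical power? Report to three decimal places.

Noncentrality parameter: δ = d / √(1/n₁ + 1/n₂) = 1.07 / √(1/18 + 1/7) = 2.4021
Critical value for a one-sided test at α = 0.01: z_α = 2.326.
Power = P(Z > 2.326 − δ) = Φ(0.076) = 0.5302.

Power ≈ 0.530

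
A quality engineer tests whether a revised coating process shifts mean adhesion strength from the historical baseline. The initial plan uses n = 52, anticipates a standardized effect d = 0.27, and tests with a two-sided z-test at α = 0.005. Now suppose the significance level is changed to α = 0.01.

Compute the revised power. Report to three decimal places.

δ = d·√n = 0.27 × √52 = 1.9470 (unchanged). New critical value: z_{0.005} = 2.576.
Revised power = Φ(δ − 2.576) + Φ(−δ − 2.576) = Φ(-0.629) + Φ(-4.523) = 0.2647 + 0.0000 = 0.2647.

Power ≈ 0.265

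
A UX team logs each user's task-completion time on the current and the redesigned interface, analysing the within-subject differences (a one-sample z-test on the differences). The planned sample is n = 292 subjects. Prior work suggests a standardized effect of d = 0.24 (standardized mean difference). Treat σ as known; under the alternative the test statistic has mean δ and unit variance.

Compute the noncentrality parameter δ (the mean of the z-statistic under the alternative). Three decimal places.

δ ≈ 4.101

The noncentrality parameter scales effect size by the design's sample-size factor: δ = d·√n = 0.24 × √292 = 4.1011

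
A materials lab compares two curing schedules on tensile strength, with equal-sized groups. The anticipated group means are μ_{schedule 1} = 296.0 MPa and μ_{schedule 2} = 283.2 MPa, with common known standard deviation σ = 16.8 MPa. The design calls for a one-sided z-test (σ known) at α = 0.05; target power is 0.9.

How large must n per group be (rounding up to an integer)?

n = 30 per group

Standardized effect: d = |μ_{schedule 1} − μ_{schedule 2}| / σ = |296.0 − 283.2| / 16.8 = 0.7619
Set Φ(δ − 1.645) = 0.9; then δ − 1.645 = Φ⁻¹(0.9) = 1.282, giving δ = 2.926.
δ = d·√(n/2) ⇒ n = 2(δ/d)² = 2 × (2.926 / 0.7619)² = 29.51.
Round up to the next whole unit.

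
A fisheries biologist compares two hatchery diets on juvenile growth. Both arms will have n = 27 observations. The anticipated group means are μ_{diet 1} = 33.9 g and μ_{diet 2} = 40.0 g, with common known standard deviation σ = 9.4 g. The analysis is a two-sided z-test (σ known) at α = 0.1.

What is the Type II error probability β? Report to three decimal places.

β ≈ 0.230

Standardized effect: d = |μ_{diet 1} − μ_{diet 2}| / σ = |33.9 − 40.0| / 9.4 = 0.6489
Noncentrality parameter: δ = d·√(n/2) = 0.6489 × √(27/2) = 2.3843
Two-sided α = 0.1 → critical value z_{0.05} = 1.645.
Power = Φ(δ − 1.645) + Φ(−δ − 1.645) = Φ(0.739) + Φ(-4.029) = 0.7702 + 0.0000 = 0.7702.
Type II error: β = 1 − power = 1 − 0.7702 = 0.2298.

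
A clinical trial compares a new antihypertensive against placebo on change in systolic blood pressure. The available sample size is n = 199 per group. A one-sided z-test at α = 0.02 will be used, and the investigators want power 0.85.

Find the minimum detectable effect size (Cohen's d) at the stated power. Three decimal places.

d ≈ 0.310

Need Φ(δ − 2.054) = 0.85, so δ = 2.054 + 1.036 = 3.090.
δ = d·√(n/2) ⇒ d = δ/√(n/2) = 3.090/√(199/2) = 0.3098.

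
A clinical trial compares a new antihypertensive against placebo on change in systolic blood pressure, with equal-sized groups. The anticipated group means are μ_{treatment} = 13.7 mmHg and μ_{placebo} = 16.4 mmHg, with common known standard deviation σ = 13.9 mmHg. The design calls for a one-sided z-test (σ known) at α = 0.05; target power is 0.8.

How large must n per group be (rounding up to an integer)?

Standardized effect: d = |μ_{treatment} − μ_{placebo}| / σ = |13.7 − 16.4| / 13.9 = 0.1942
Set Φ(δ − 1.645) = 0.8; then δ − 1.645 = Φ⁻¹(0.8) = 0.842, giving δ = 2.486.
δ = d·√(n/2) ⇒ n = 2(δ/d)² = 2 × (2.486 / 0.1942)² = 327.72.
Rounding up, n = 328 per group.

n = 328 per group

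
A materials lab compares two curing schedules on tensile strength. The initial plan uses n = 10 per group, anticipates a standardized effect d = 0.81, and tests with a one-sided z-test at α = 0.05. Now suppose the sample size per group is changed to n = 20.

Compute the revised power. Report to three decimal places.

With n = 20 per group: δ = d·√(n/2) = 0.81 × √(20/2) = 2.5614. Critical value z_{0.05} = 1.645.
Revised power = P(Z > 1.645 − δ) = Φ(0.917) = 0.8203.

Power ≈ 0.820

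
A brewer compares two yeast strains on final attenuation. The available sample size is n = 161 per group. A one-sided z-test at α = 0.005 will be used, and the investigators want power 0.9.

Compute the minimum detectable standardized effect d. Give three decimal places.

Need Φ(δ − 2.576) = 0.9, so δ = 2.576 + 1.282 = 3.857.
δ = d·√(n/2) ⇒ d = δ/√(n/2) = 3.857/√(161/2) = 0.4299.

d ≈ 0.430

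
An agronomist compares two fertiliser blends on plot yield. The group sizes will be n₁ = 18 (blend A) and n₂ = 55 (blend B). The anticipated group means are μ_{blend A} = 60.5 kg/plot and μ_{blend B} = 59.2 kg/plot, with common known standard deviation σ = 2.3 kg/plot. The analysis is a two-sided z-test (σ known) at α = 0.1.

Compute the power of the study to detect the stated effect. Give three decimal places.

Power ≈ 0.669

Standardized effect: d = |μ_{blend A} − μ_{blend B}| / σ = |60.5 − 59.2| / 2.3 = 0.5652
Noncentrality parameter: δ = d / √(1/n₁ + 1/n₂) = 0.5652 / √(1/18 + 1/55) = 2.0815
Critical value for a two-sided test at α = 0.1: z_{α/2} = 1.645.
Power = Φ(δ − 1.645) + Φ(−δ − 1.645) = Φ(0.437) + Φ(-3.726) = 0.6688 + 0.0001 = 0.6689.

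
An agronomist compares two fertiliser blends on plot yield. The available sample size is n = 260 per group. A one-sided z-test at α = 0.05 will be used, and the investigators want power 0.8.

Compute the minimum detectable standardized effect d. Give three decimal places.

d ≈ 0.218

Need Φ(δ − 1.645) = 0.8, so δ = 1.645 + 0.842 = 2.486.
δ = d·√(n/2) ⇒ d = δ/√(n/2) = 2.486/√(260/2) = 0.2181.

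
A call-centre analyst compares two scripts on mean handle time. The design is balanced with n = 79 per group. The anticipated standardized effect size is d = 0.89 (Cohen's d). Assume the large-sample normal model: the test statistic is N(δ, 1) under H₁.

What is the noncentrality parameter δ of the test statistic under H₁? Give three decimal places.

δ = d·√(n/2) = 0.89 × √(79/2) = 5.5936

δ ≈ 5.594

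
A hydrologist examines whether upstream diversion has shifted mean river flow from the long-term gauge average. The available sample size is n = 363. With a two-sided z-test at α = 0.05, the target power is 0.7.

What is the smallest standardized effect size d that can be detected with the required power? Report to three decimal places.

Need Φ(δ − 1.960) = 0.7, so δ = 1.960 + 0.524 = 2.484.
(The second rejection-region term Φ(−δ − z_{α/2}) is negligible and dropped.)
δ = d·√n ⇒ d = δ/√n = 2.484/√363 = 0.1304.

d ≈ 0.130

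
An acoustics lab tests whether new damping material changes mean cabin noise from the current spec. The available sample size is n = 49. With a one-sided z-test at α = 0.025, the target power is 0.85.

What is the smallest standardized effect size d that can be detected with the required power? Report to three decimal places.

d ≈ 0.428

Need Φ(δ − 1.960) = 0.85, so δ = 1.960 + 1.036 = 2.996.
δ = d·√n ⇒ d = δ/√n = 2.996/√49 = 0.4281.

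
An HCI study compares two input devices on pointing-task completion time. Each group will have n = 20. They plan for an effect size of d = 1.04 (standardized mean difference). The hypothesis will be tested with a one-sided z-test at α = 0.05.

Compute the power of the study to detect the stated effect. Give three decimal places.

Noncentrality parameter: δ = d·√(n/2) = 1.04 × √(20/2) = 3.2888
Critical value for a one-sided test at α = 0.05: z_α = 1.645.
Power = Φ(δ − 1.645) = Φ(1.644) = 0.9499.

Power ≈ 0.950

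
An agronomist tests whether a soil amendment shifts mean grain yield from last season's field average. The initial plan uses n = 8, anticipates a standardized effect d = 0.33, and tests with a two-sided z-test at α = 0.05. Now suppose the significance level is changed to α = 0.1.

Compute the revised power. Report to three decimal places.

Power ≈ 0.243

δ = d·√n = 0.33 × √8 = 0.9334 (unchanged). New critical value: z_{0.05} = 1.645.
Revised power = Φ(δ − 1.645) + Φ(−δ − 1.645) = Φ(-0.711) + Φ(-2.578) = 0.2384 + 0.0050 = 0.2434.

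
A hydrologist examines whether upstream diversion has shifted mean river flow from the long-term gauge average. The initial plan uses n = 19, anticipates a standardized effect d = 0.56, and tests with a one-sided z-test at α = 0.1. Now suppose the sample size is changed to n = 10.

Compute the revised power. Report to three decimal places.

Power ≈ 0.688

With n = 10: δ = d·√n = 0.56 × √10 = 1.7709. Critical value z_{0.1} = 1.282.
Revised power = P(Z > 1.282 − δ) = Φ(0.489) = 0.6877.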